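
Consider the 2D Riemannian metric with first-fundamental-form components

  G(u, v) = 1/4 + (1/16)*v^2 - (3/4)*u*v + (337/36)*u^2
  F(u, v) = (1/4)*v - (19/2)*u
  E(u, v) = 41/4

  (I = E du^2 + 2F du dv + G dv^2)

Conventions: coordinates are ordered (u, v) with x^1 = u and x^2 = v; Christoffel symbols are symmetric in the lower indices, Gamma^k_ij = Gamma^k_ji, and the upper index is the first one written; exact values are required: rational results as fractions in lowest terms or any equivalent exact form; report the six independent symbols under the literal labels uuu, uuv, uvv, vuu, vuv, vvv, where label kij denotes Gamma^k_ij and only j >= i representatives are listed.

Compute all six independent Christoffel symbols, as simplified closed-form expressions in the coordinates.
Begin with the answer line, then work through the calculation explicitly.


Answer: Gamma_uuu = (-51984*u + 1368*v)/(3284*u^2 - 1692*u*v + 333*v^2 + 1476), Gamma_uuv = (51224*u^2 - 3400*u*v + 54*v^2)/(3284*u^2 - 1692*u*v + 333*v^2 + 1476), Gamma_uvv = (-908552*u^3 + 109188*u^2*v - 12672*u^2 - 8982*u*v^2 + 5184*u*v - 24264*u + 243*v^3 + 972*v + 648)/(59112*u^2 - 30456*u*v + 5994*v^2 + 26568), Gamma_vuu = -56088/(3284*u^2 - 1692*u*v + 333*v^2 + 1476), Gamma_vuv = (55268*u - 2214*v)/(3284*u^2 - 1692*u*v + 333*v^2 + 1476), Gamma_vvv = (-51224*u^2 + 3400*u*v - 846*u - 54*v^2 + 333*v)/(3284*u^2 - 1692*u*v + 333*v^2 + 1476)

E = 41/4; F = (1/4)*v - (19/2)*u; G = 1/4 + (1/16)*v^2 - (3/4)*u*v + (337/36)*u^2
Gamma^k_ij = (1/2) g^{kl} (d_i g_jl + d_j g_il - d_l g_ij), with g^inv = (1/(EG-F^2)) [[G, -F], [-F, E]]
first partials: E_u = 0, E_v = 0, F_u = -19/2, F_v = 1/4, G_u = -(3/4)*v + (337/18)*u, G_v = (1/8)*v - (3/4)*u
D = EG - F^2 = 41/16 + (37/64)*v^2 - (47/16)*u*v + (821/144)*u^2
expanded: Gamma^u_uu = (G E_u - 2F F_u + F E_v)/(2D), Gamma^u_uv = (G E_v - F G_u)/(2D), Gamma^u_vv = (2G F_v - G G_u - F G_v)/(2D), Gamma^v_uu = (2E F_u - E E_v - F E_u)/(2D), Gamma^v_uv = (E G_u - F E_v)/(2D), Gamma^v_vv = (E G_v - 2F F_v + F G_u)/(2D); substitute and cancel common factors


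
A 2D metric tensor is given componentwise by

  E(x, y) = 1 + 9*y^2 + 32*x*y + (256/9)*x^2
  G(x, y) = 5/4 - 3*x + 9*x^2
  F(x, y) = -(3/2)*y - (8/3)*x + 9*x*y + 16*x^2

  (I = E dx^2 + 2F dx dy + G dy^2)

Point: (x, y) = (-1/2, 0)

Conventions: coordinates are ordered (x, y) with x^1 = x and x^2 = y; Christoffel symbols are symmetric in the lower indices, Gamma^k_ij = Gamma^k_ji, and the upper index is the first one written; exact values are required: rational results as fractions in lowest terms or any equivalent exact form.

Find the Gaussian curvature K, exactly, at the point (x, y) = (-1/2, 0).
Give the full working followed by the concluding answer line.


E = 73/9, F = 16/3, G = 5, EG - F^2 = 109/9 at the point
E_x = -256/9, E_y = -16, F_x = -56/3, F_y = -6, G_x = -12, G_y = 0
E_yy = 18, F_xy = 9, G_xx = 18
By Brioschi, K is (det M1 - det M2) divided by (EG - F^2) squared.
M1 = [[-E_yy/2 + F_xy - G_xx/2, E_x/2, F_x - E_y/2], [F_y - G_x/2, E, F], [G_y/2, F, G]] = [[-9, -128/9, -32/3], [0, 73/9, 16/3], [0, 16/3, 5]]; det M1 = -109
M2 = [[0, E_y/2, G_x/2], [E_y/2, E, F], [G_x/2, F, G]] = [[0, -8, -6], [-8, 73/9, 16/3], [-6, 16/3, 5]]; det M2 = -100
det M1 - det M2 = -9; K = -9 / (109/9)^2 = -729/11881

Answer: K = -729/11881


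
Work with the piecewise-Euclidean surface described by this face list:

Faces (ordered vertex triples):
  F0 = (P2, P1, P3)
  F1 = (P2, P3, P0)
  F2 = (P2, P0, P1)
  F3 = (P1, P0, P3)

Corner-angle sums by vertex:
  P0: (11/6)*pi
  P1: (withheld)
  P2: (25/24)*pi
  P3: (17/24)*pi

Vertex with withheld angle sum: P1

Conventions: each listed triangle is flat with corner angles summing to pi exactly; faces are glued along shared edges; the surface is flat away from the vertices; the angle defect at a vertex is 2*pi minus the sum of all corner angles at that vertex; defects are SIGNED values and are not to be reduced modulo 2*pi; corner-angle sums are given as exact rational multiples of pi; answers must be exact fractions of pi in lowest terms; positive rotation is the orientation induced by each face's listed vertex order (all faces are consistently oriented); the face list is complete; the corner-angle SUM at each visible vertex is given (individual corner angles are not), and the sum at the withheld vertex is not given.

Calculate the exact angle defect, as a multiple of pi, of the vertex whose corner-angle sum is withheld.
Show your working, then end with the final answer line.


V = 4, E = 6, F = 4; chi = V - E + F = 2
Gauss-Bonnet: total defect = 2*pi*chi = 4*pi; visible defects sum to (29/12)*pi

Answer: defect(P1) = (19/12)*pi


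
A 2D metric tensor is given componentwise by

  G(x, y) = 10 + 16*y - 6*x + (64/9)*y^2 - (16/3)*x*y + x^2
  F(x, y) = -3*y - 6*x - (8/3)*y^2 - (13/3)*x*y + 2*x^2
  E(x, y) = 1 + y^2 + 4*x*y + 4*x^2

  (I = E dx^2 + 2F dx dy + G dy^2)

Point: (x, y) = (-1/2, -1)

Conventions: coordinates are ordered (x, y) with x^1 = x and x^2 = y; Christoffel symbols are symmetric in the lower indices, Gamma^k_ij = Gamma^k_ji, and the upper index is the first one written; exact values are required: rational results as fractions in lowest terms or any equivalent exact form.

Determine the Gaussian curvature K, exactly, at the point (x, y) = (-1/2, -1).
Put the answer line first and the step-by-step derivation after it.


Answer: K = -8208/42025

E = 5, F = 5/3, G = 61/36, EG - F^2 = 205/36 at the point
E_x = -8, E_y = -4, F_x = -11/3, F_y = 9/2, G_x = -5/3, G_y = 40/9
E_yy = 2, F_xy = -13/3, G_xx = 2
Using the Brioschi determinant formula for K from the metric derivatives:
M1 = [[-E_yy/2 + F_xy - G_xx/2, E_x/2, F_x - E_y/2], [F_y - G_x/2, E, F], [G_y/2, F, G]] = [[-19/3, -4, -5/3], [16/3, 5, 5/3], [20/9, 5/3, 61/36]]; det M1 = -397/36
M2 = [[0, E_y/2, G_x/2], [E_y/2, E, F], [G_x/2, F, G]] = [[0, -2, -5/6], [-2, 5, 5/3], [-5/6, 5/3, 61/36]]; det M2 = -169/36
det M1 - det M2 = -19/3; K = -19/3 / (205/36)^2 = -8208/42025


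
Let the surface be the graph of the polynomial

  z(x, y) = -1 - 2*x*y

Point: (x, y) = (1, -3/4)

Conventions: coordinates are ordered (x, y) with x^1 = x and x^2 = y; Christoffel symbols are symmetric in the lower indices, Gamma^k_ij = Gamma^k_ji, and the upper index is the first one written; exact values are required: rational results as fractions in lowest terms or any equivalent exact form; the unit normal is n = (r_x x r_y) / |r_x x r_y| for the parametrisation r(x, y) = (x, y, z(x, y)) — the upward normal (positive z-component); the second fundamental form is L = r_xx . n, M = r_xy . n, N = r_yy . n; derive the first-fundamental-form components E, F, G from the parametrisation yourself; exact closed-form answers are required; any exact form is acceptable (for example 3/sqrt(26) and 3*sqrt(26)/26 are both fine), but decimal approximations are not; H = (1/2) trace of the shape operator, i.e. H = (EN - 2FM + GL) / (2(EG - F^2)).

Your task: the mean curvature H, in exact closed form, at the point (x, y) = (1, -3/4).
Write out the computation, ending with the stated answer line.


z_x = 3/2, z_y = -2, z_xx = 0, z_xy = -2, z_yy = 0
E = 13/4, F = -3, G = 5; answer radicand W^2 = 29/4
unnormalised second-form numerators: l = 0, m = -2, n = 0; L = l/sqrt(29/4), and similarly M = m/sqrt(W^2), N = n/sqrt(W^2)
H = (E*n - 2*F*m + G*l) / (2*(EG - F^2)*sqrt(W^2)); E*n - 2*F*m + G*l = -12, EG - F^2 = 29/4, so H = (-24/29)/sqrt(29/4)

Answer: H = -48*sqrt(29)/841


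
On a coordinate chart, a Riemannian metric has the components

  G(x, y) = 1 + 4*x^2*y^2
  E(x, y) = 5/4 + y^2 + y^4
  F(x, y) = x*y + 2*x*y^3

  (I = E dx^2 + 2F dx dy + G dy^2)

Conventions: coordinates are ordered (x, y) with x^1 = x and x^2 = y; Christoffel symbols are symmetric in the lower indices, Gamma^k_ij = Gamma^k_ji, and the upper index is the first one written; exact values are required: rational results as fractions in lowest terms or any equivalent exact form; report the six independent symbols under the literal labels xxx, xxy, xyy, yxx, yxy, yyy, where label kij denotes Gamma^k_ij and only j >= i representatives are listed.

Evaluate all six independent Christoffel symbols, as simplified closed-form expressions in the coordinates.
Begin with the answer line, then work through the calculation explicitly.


Answer: Gamma_xxx = 0, Gamma_xxy = (8*y^3 + 4*y)/(16*x^2*y^2 + 4*y^4 + 4*y^2 + 5), Gamma_xyy = (8*x*y^2 + 4*x)/(16*x^2*y^2 + 4*y^4 + 4*y^2 + 5), Gamma_yxx = 0, Gamma_yxy = 16*x*y^2/(16*x^2*y^2 + 4*y^4 + 4*y^2 + 5), Gamma_yyy = 16*x^2*y/(16*x^2*y^2 + 4*y^4 + 4*y^2 + 5)

E = 5/4 + y^2 + y^4; F = x*y + 2*x*y^3; G = 1 + 4*x^2*y^2
Gamma^k_ij = (1/2) g^{kl} (d_i g_jl + d_j g_il - d_l g_ij), with g^inv = (1/(EG-F^2)) [[G, -F], [-F, E]]
first partials: E_x = 0, E_y = 2*y + 4*y^3, F_x = y + 2*y^3, F_y = x + 6*x*y^2, G_x = 8*x*y^2, G_y = 8*x^2*y
D = EG - F^2 = 5/4 + y^2 + y^4 + 4*x^2*y^2
expanded: Gamma^x_xx = (G E_x - 2F F_x + F E_y)/(2D), Gamma^x_xy = (G E_y - F G_x)/(2D), Gamma^x_yy = (2G F_y - G G_x - F G_y)/(2D), Gamma^y_xx = (2E F_x - E E_y - F E_x)/(2D), Gamma^y_xy = (E G_x - F E_y)/(2D), Gamma^y_yy = (E G_y - 2F F_y + F G_x)/(2D); substitute and cancel common factors


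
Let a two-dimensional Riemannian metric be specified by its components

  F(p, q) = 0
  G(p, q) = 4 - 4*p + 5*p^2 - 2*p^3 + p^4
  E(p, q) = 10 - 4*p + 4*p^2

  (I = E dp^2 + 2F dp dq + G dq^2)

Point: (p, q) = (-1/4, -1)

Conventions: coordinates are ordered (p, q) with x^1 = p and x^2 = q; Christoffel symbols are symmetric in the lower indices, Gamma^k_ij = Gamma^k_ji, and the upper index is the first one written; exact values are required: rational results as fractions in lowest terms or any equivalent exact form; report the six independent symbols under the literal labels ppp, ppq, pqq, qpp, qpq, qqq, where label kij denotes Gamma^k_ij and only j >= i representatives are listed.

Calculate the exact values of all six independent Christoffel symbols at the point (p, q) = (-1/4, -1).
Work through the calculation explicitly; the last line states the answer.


E = 45/4, F = 0, G = 1369/256 at the point
E_p = -6, E_q = 0, F_p = 0, F_q = 0, G_p = -111/16, G_q = 0
EG - F^2 = 61605/1024;  g^inv = (1024/61605) * [[1369/256, 0], [0, 45/4]]
first-kind symbols [ij,l] = (1/2)(d_i g_jl + d_j g_il - d_l g_ij): [pp,p] = E_p/2 = -3, [pp,q] = F_p - E_q/2 = 0, [pq,p] = E_q/2 = 0, [pq,q] = G_p/2 = -111/32, [qq,p] = F_q - G_p/2 = 111/32, [qq,q] = G_q/2 = 0
Gamma^p_ij = (G*[ij,p] - F*[ij,q])/(EG - F^2), Gamma^q_ij = (E*[ij,q] - F*[ij,p])/(EG - F^2)

Answer: Gamma_ppp = -4/15, Gamma_ppq = 0, Gamma_pqq = 37/120, Gamma_qpp = 0, Gamma_qpq = -24/37, Gamma_qqq = 0


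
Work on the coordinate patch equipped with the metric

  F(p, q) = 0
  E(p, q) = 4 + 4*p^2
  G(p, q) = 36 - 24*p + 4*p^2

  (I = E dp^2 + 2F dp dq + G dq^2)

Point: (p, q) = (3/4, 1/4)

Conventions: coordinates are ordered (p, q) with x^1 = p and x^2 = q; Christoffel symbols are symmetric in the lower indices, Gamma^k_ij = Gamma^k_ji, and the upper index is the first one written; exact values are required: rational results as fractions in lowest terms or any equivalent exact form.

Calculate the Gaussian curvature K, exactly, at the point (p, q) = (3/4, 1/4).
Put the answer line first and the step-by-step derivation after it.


Answer: K = -64/1875

E = 25/4, F = 0, G = 81/4, EG - F^2 = 2025/16 at the point
E_p = 6, E_q = 0, F_p = 0, F_q = 0, G_p = -18, G_q = 0
E_qq = 0, F_pq = 0, G_pp = 8
By Brioschi, K is (det M1 - det M2) divided by (EG - F^2) squared.
M1 = [[-E_qq/2 + F_pq - G_pp/2, E_p/2, F_p - E_q/2], [F_q - G_p/2, E, F], [G_q/2, F, G]] = [[-4, 3, 0], [9, 25/4, 0], [0, 0, 81/4]]; det M1 = -1053
M2 = [[0, E_q/2, G_p/2], [E_q/2, E, F], [G_p/2, F, G]] = [[0, 0, -9], [0, 25/4, 0], [-9, 0, 81/4]]; det M2 = -2025/4
det M1 - det M2 = -2187/4; K = -2187/4 / (2025/16)^2 = -64/1875


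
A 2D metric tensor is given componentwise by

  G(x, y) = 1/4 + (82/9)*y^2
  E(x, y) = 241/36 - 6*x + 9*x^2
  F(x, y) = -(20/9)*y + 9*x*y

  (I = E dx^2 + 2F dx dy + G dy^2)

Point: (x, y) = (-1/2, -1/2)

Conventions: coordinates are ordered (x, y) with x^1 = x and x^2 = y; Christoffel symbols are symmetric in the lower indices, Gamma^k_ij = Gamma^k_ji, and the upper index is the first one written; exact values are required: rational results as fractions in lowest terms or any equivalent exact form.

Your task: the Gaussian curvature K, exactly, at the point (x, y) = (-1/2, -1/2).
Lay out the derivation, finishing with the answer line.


E = 215/18, F = 121/36, G = 91/36, EG - F^2 = 907/48 at the point
E_x = -15, E_y = 0, F_x = -9/2, F_y = -121/18, G_x = 0, G_y = -82/9
E_yy = 0, F_xy = 9, G_xx = 0
Apply the Brioschi formula K = (det M1 - det M2)/(EG - F^2)^2 over the derivative matrices of E, F, G.
M1 = [[-E_yy/2 + F_xy - G_xx/2, E_x/2, F_x - E_y/2], [F_y - G_x/2, E, F], [G_y/2, F, G]] = [[9, -15/2, -9/2], [-121/18, 215/18, 121/36], [-41/9, 121/36, 91/36]]; det M1 = 685/48
M2 = [[0, E_y/2, G_x/2], [E_y/2, E, F], [G_x/2, F, G]] = [[0, 0, 0], [0, 215/18, 121/36], [0, 121/36, 91/36]]; det M2 = 0
det M1 - det M2 = 685/48; K = 685/48 / (907/48)^2 = 32880/822649

Answer: K = 32880/822649


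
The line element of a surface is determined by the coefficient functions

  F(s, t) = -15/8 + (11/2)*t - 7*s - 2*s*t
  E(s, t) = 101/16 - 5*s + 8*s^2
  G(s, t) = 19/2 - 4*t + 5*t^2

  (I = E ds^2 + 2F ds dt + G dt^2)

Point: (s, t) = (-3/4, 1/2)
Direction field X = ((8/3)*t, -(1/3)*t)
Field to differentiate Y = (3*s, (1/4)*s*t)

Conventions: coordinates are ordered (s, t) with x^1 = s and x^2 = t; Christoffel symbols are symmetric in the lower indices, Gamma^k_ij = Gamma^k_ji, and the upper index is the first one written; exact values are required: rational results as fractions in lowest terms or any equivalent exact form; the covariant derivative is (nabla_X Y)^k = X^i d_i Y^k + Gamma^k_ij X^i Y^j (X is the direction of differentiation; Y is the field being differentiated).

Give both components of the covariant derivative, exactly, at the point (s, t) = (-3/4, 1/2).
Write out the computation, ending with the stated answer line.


E = 233/16, F = 55/8, G = 35/4 at the point
E_s = -17, E_t = 0, F_s = -8, F_t = 7, G_s = 0, G_t = 1
EG - F^2 = 2565/32;  g^inv = (32/2565) * [[35/4, -55/8], [-55/8, 233/16]]
first-kind symbols [ij,l] = (1/2)(d_i g_jl + d_j g_il - d_l g_ij): [ss,s] = E_s/2 = -17/2, [ss,t] = F_s - E_t/2 = -8, [st,s] = E_t/2 = 0, [st,t] = G_s/2 = 0, [tt,s] = F_t - G_s/2 = 7, [tt,t] = G_t/2 = 1/2
Gamma^s_ij = (G*[ij,s] - F*[ij,t])/(EG - F^2), Gamma^t_ij = (E*[ij,t] - F*[ij,s])/(EG - F^2)
Gamma_sss = -124/513, Gamma_sst = 0, Gamma_stt = 370/513, Gamma_tss = -1858/2565, Gamma_tst = 0, Gamma_ttt = -1307/2565
X = (4/3, -1/6), Y = (-9/4, -3/32) at the point

Answer: (nabla_X Y)^s = 77753/16416, (nabla_X Y)^t = 387919/164160


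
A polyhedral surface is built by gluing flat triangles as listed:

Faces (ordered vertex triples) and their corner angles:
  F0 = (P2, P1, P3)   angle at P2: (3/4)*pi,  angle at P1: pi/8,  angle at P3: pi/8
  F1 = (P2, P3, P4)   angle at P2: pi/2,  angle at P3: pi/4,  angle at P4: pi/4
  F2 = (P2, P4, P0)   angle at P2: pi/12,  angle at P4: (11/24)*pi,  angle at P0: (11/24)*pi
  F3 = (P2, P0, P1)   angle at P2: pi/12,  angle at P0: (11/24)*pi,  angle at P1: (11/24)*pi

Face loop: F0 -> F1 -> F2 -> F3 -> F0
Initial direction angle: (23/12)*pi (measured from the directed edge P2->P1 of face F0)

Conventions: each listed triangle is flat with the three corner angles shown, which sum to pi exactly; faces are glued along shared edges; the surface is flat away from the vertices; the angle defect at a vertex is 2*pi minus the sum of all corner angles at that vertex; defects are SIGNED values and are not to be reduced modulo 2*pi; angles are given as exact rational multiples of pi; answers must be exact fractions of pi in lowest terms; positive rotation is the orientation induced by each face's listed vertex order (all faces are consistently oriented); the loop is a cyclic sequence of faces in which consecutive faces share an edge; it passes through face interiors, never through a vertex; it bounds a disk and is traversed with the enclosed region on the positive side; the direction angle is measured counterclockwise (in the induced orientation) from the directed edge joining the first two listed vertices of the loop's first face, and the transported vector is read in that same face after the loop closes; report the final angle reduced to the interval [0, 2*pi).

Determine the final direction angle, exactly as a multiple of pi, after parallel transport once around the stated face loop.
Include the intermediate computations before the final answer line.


enclosed vertex P2: corner angles sum to (17/12)*pi, defect = 2*pi - (17/12)*pi = (7/12)*pi
the rotation equals the total enclosed defect, so the final angle is initial + defects (mod 2*pi)
final angle = (23/12)*pi + (7/12)*pi = pi/2 (mod 2*pi)

Answer: final direction angle = pi/2


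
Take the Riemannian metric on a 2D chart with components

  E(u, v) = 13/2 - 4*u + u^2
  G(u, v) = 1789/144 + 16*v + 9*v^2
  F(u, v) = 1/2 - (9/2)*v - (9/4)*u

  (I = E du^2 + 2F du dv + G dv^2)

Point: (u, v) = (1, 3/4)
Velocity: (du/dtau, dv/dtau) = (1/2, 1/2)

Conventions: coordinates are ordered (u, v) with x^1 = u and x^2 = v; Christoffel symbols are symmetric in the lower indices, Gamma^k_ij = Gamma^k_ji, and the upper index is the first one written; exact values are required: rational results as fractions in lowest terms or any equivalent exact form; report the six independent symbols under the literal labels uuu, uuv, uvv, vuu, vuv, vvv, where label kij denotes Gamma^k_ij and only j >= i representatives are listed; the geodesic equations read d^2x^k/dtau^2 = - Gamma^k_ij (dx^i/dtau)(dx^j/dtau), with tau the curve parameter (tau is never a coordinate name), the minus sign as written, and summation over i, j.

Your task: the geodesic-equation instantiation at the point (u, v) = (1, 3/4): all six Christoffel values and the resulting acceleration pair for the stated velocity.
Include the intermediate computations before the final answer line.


E = 7/2, F = -41/8, G = 2123/72 at the point
E_u = -2, E_v = 0, F_u = -9/4, F_v = -9/2, G_u = 0, G_v = 59/2
EG - F^2 = 44315/576;  g^inv = (576/44315) * [[2123/72, 41/8], [41/8, 7/2]]
first-kind symbols [ij,l] = (1/2)(d_i g_jl + d_j g_il - d_l g_ij): [uu,u] = E_u/2 = -1, [uu,v] = F_u - E_v/2 = -9/4, [uv,u] = E_v/2 = 0, [uv,v] = G_u/2 = 0, [vv,u] = F_v - G_u/2 = -9/2, [vv,v] = G_v/2 = 59/4
Gamma^u_ij = (G*[ij,u] - F*[ij,v])/(EG - F^2), Gamma^v_ij = (E*[ij,v] - F*[ij,u])/(EG - F^2)
Gamma_uuu = -23626/44315, Gamma_uuv = 0, Gamma_uvv = -32886/44315, Gamma_vuu = -7488/44315, Gamma_vuv = 0, Gamma_vvv = 16452/44315
d^2u/dtau^2 = -(Gamma_uuu*(1/2)^2 + 2*Gamma_uuv*(1/2)*(1/2) + Gamma_uvv*(1/2)^2) = 14128/44315
d^2v/dtau^2 = -(Gamma_vuu*(1/2)^2 + 2*Gamma_vuv*(1/2)*(1/2) + Gamma_vvv*(1/2)^2) = -2241/44315

Answer: Gamma_uuu = -23626/44315, Gamma_uuv = 0, Gamma_uvv = -32886/44315, Gamma_vuu = -7488/44315, Gamma_vuv = 0, Gamma_vvv = 16452/44315; accelerations (d^2u/dtau^2, d^2v/dtau^2) = (14128/44315, -2241/44315)


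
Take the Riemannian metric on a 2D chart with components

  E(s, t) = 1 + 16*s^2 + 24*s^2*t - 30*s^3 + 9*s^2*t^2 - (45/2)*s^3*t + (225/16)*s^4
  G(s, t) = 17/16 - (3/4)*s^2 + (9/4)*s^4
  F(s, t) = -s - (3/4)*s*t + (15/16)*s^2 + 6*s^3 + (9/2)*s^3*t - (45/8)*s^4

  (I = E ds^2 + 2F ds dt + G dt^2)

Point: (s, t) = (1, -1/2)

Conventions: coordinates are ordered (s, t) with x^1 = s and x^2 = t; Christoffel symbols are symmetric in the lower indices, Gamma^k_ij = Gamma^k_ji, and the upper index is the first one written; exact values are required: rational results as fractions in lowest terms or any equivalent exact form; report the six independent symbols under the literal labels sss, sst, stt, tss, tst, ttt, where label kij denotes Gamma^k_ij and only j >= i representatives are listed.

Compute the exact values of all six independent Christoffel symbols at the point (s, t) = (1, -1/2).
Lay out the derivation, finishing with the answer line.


E = 41/16, F = -25/16, G = 41/16 at the point
E_s = 25/2, E_t = -15/2, F_s = -10, F_t = 15/4, G_s = 15/2, G_t = 0
EG - F^2 = 33/8;  g^inv = (8/33) * [[41/16, 25/16], [25/16, 41/16]]
first-kind symbols [ij,l] = (1/2)(d_i g_jl + d_j g_il - d_l g_ij): [ss,s] = E_s/2 = 25/4, [ss,t] = F_s - E_t/2 = -25/4, [st,s] = E_t/2 = -15/4, [st,t] = G_s/2 = 15/4, [tt,s] = F_t - G_s/2 = 0, [tt,t] = G_t/2 = 0
Gamma^s_ij = (G*[ij,s] - F*[ij,t])/(EG - F^2), Gamma^t_ij = (E*[ij,t] - F*[ij,s])/(EG - F^2)

Answer: Gamma_sss = 50/33, Gamma_sst = -10/11, Gamma_stt = 0, Gamma_tss = -50/33, Gamma_tst = 10/11, Gamma_ttt = 0


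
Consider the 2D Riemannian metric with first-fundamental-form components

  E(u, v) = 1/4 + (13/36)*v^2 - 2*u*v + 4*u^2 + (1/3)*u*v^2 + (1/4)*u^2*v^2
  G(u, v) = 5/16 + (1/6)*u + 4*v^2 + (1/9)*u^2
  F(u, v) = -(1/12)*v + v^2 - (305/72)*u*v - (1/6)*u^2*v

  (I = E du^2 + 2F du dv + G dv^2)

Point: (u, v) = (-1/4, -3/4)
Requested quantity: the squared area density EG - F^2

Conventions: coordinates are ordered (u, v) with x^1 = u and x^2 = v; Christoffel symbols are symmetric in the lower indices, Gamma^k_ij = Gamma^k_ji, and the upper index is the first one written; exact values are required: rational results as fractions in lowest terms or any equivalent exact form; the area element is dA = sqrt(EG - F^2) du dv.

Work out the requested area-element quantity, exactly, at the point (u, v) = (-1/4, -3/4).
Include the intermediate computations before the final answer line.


E = 297/1024, F = -31/192, G = 91/36; EG - F^2 = 13033/18432

Answer: EG - F^2 = 13033/18432


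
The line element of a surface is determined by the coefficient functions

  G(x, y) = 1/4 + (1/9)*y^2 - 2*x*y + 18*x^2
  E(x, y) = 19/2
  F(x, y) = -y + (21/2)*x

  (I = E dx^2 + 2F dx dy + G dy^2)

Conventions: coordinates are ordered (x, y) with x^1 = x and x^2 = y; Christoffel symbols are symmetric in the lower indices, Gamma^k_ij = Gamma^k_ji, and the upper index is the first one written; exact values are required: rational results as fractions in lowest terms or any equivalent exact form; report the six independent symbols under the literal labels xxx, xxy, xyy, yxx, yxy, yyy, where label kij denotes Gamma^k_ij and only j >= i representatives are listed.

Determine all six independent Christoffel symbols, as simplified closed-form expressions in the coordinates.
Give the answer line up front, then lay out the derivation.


Answer: Gamma_xxx = (-7938*x + 756*y)/(4374*x^2 + 144*x*y + 4*y^2 + 171), Gamma_xxy = (-13608*x^2 + 2052*x*y - 72*y^2)/(4374*x^2 + 144*x*y + 4*y^2 + 171), Gamma_xyy = (-23328*x^3 + 3888*x^2*y - 540*x^2 - 288*x*y^2 - 12*x*y - 324*x + 8*y^3 + 18*y - 18)/(4374*x^2 + 144*x*y + 4*y^2 + 171), Gamma_yxx = 7182/(4374*x^2 + 144*x*y + 4*y^2 + 171), Gamma_yxy = (12312*x - 684*y)/(4374*x^2 + 144*x*y + 4*y^2 + 171), Gamma_yyy = (13608*x^2 - 2052*x*y + 72*x + 72*y^2 + 4*y)/(4374*x^2 + 144*x*y + 4*y^2 + 171)

E = 19/2; F = -y + (21/2)*x; G = 1/4 + (1/9)*y^2 - 2*x*y + 18*x^2
Gamma^k_ij = (1/2) g^{kl} (d_i g_jl + d_j g_il - d_l g_ij), with g^inv = (1/(EG-F^2)) [[G, -F], [-F, E]]
first partials: E_x = 0, E_y = 0, F_x = 21/2, F_y = -1, G_x = -2*y + 36*x, G_y = (2/9)*y - 2*x
D = EG - F^2 = 19/8 + (1/18)*y^2 + 2*x*y + (243/4)*x^2
expanded: Gamma^x_xx = (G E_x - 2F F_x + F E_y)/(2D), Gamma^x_xy = (G E_y - F G_x)/(2D), Gamma^x_yy = (2G F_y - G G_x - F G_y)/(2D), Gamma^y_xx = (2E F_x - E E_y - F E_x)/(2D), Gamma^y_xy = (E G_x - F E_y)/(2D), Gamma^y_yy = (E G_y - 2F F_y + F G_x)/(2D); substitute and cancel common factors


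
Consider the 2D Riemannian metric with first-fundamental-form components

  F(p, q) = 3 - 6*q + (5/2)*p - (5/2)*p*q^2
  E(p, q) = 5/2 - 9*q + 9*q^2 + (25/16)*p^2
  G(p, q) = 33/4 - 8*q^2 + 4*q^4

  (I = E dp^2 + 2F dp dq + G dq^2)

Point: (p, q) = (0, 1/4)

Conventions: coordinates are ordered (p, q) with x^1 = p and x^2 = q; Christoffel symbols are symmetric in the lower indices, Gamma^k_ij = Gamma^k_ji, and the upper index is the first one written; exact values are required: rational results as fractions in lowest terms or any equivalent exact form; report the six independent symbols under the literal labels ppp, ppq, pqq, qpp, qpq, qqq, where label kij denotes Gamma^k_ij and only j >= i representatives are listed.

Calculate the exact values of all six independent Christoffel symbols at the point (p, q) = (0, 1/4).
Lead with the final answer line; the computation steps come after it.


Answer: Gamma_ppp = -7056/4157, Gamma_ppq = -17892/4157, Gamma_pqq = -44832/4157, Gamma_qpp = 3822/4157, Gamma_qpq = 3456/4157, Gamma_qqq = 7656/4157

E = 13/16, F = 3/2, G = 497/64 at the point
E_p = 0, E_q = -9/2, F_p = 75/32, F_q = -6, G_p = 0, G_q = -15/4
EG - F^2 = 4157/1024;  g^inv = (1024/4157) * [[497/64, -3/2], [-3/2, 13/16]]
first-kind symbols [ij,l] = (1/2)(d_i g_jl + d_j g_il - d_l g_ij): [pp,p] = E_p/2 = 0, [pp,q] = F_p - E_q/2 = 147/32, [pq,p] = E_q/2 = -9/4, [pq,q] = G_p/2 = 0, [qq,p] = F_q - G_p/2 = -6, [qq,q] = G_q/2 = -15/8
Gamma^p_ij = (G*[ij,p] - F*[ij,q])/(EG - F^2), Gamma^q_ij = (E*[ij,q] - F*[ij,p])/(EG - F^2)


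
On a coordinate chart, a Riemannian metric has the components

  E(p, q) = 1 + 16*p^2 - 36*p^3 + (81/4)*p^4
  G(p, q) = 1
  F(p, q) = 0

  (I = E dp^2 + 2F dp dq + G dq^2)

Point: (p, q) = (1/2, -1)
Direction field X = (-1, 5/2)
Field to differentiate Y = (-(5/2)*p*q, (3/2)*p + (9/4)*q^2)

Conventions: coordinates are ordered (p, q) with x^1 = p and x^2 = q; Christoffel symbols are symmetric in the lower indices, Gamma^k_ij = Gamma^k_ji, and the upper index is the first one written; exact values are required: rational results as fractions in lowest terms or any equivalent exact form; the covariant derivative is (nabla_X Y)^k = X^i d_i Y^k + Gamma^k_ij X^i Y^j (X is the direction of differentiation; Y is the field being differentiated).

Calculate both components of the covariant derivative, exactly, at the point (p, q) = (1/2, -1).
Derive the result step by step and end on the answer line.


E = 113/64, F = 0, G = 1 at the point
E_p = -7/8, E_q = 0, F_p = 0, F_q = 0, G_p = 0, G_q = 0
EG - F^2 = 113/64;  g^inv = (64/113) * [[1, 0], [0, 113/64]]
first-kind symbols [ij,l] = (1/2)(d_i g_jl + d_j g_il - d_l g_ij): [pp,p] = E_p/2 = -7/16, [pp,q] = F_p - E_q/2 = 0, [pq,p] = E_q/2 = 0, [pq,q] = G_p/2 = 0, [qq,p] = F_q - G_p/2 = 0, [qq,q] = G_q/2 = 0
Gamma^p_ij = (G*[ij,p] - F*[ij,q])/(EG - F^2), Gamma^q_ij = (E*[ij,q] - F*[ij,p])/(EG - F^2)
Gamma_ppp = -28/113, Gamma_ppq = 0, Gamma_pqq = 0, Gamma_qpp = 0, Gamma_qpq = 0, Gamma_qqq = 0
X = (-1, 5/2), Y = (5/4, 3) at the point

Answer: (nabla_X Y)^p = -4805/904, (nabla_X Y)^q = -51/4


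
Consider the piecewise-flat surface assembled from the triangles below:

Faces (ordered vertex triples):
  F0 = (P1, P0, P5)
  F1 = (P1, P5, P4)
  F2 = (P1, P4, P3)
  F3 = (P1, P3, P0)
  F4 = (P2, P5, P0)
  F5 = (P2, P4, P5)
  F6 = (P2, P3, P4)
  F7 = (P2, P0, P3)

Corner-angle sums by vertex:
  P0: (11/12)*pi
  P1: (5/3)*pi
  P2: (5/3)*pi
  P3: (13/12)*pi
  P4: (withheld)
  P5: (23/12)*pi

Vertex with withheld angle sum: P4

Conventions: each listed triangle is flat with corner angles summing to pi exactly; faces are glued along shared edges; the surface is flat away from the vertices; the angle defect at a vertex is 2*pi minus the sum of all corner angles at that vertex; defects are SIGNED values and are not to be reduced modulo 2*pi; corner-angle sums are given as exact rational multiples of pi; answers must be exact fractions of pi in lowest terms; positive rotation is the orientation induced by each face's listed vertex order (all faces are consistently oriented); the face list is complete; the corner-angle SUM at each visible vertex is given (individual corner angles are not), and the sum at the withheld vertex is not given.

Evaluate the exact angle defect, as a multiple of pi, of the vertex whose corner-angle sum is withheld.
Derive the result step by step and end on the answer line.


V = 6, E = 12, F = 8; chi = V - E + F = 2
Gauss-Bonnet: total defect = 2*pi*chi = 4*pi; visible defects sum to (11/4)*pi

Answer: defect(P4) = (5/4)*pi


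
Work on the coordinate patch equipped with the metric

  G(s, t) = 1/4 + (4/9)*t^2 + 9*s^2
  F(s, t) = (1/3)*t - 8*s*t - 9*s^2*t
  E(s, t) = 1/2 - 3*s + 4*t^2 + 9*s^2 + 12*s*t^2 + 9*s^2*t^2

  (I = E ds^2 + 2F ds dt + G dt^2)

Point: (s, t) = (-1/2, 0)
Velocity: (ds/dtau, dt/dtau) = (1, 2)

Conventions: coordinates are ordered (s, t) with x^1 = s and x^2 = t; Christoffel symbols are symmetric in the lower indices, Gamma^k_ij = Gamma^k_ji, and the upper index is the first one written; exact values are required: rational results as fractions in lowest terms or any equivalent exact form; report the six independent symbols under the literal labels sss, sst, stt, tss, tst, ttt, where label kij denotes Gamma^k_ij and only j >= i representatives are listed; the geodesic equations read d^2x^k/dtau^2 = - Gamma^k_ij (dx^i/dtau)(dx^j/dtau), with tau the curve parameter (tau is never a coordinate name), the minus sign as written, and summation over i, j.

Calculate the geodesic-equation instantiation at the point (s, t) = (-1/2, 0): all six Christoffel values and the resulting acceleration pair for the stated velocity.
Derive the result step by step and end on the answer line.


E = 17/4, F = 0, G = 5/2 at the point
E_s = -12, E_t = 0, F_s = 0, F_t = 25/12, G_s = -9, G_t = 0
EG - F^2 = 85/8;  g^inv = (8/85) * [[5/2, 0], [0, 17/4]]
first-kind symbols [ij,l] = (1/2)(d_i g_jl + d_j g_il - d_l g_ij): [ss,s] = E_s/2 = -6, [ss,t] = F_s - E_t/2 = 0, [st,s] = E_t/2 = 0, [st,t] = G_s/2 = -9/2, [tt,s] = F_t - G_s/2 = 79/12, [tt,t] = G_t/2 = 0
Gamma^s_ij = (G*[ij,s] - F*[ij,t])/(EG - F^2), Gamma^t_ij = (E*[ij,t] - F*[ij,s])/(EG - F^2)
Gamma_sss = -24/17, Gamma_sst = 0, Gamma_stt = 79/51, Gamma_tss = 0, Gamma_tst = -9/5, Gamma_ttt = 0
d^2s/dtau^2 = -(Gamma_sss*(1)^2 + 2*Gamma_sst*(1)*(2) + Gamma_stt*(2)^2) = -244/51
d^2t/dtau^2 = -(Gamma_tss*(1)^2 + 2*Gamma_tst*(1)*(2) + Gamma_ttt*(2)^2) = 36/5

Answer: Gamma_sss = -24/17, Gamma_sst = 0, Gamma_stt = 79/51, Gamma_tss = 0, Gamma_tst = -9/5, Gamma_ttt = 0; accelerations (d^2s/dtau^2, d^2t/dtau^2) = (-244/51, 36/5)


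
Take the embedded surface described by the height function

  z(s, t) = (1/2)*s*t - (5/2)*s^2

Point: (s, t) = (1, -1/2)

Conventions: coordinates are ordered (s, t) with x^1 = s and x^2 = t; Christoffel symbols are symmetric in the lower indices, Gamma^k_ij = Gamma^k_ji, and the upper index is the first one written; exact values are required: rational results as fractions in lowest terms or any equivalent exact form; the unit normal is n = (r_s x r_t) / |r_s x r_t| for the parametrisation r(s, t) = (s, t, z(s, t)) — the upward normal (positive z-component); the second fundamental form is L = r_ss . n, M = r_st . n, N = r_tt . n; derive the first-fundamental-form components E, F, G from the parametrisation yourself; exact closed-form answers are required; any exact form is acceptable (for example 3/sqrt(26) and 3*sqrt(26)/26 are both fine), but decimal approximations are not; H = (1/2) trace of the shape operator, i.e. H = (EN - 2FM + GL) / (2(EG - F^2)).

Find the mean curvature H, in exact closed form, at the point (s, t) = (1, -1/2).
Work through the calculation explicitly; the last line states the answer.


z_s = -21/4, z_t = 1/2, z_ss = -5, z_st = 1/2, z_tt = 0
E = 457/16, F = -21/8, G = 5/4; answer radicand W^2 = 461/16
unnormalised second-form numerators: l = -5, m = 1/2, n = 0; L = l/sqrt(461/16), and similarly M = m/sqrt(W^2), N = n/sqrt(W^2)
H = (E*n - 2*F*m + G*l) / (2*(EG - F^2)*sqrt(W^2)); E*n - 2*F*m + G*l = -29/8, EG - F^2 = 461/16, so H = (-29/461)/sqrt(461/16)

Answer: H = -116*sqrt(461)/212521


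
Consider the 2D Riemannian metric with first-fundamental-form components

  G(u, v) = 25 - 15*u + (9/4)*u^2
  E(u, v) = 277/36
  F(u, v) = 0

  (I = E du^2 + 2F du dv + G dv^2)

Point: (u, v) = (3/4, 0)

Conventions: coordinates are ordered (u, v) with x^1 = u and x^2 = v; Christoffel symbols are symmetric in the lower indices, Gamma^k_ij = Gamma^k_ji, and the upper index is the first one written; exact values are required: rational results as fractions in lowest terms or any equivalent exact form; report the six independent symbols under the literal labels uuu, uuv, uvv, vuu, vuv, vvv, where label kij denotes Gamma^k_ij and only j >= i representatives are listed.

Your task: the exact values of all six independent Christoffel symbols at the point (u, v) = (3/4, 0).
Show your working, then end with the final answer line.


E = 277/36, F = 0, G = 961/64 at the point
E_u = 0, E_v = 0, F_u = 0, F_v = 0, G_u = -93/8, G_v = 0
EG - F^2 = 266197/2304;  g^inv = (2304/266197) * [[961/64, 0], [0, 277/36]]
first-kind symbols [ij,l] = (1/2)(d_i g_jl + d_j g_il - d_l g_ij): [uu,u] = E_u/2 = 0, [uu,v] = F_u - E_v/2 = 0, [uv,u] = E_v/2 = 0, [uv,v] = G_u/2 = -93/16, [vv,u] = F_v - G_u/2 = 93/16, [vv,v] = G_v/2 = 0
Gamma^u_ij = (G*[ij,u] - F*[ij,v])/(EG - F^2), Gamma^v_ij = (E*[ij,v] - F*[ij,u])/(EG - F^2)

Answer: Gamma_uuu = 0, Gamma_uuv = 0, Gamma_uvv = 837/1108, Gamma_vuu = 0, Gamma_vuv = -12/31, Gamma_vvv = 0


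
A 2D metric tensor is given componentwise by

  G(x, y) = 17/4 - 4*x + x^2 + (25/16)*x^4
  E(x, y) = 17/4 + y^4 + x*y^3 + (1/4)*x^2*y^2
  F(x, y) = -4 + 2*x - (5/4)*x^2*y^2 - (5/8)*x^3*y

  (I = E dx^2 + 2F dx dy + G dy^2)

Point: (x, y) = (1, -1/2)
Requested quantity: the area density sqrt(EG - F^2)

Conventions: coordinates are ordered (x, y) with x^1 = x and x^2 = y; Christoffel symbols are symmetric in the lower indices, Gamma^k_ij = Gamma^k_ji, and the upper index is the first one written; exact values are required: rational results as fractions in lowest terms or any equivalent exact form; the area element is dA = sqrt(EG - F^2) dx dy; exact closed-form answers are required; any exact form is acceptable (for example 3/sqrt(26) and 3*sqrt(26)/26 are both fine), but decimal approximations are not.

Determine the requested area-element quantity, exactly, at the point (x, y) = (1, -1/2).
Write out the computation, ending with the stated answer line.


E = 17/4, F = -2, G = 45/16; EG - F^2 = 509/64

Answer: sqrt(EG - F^2) = sqrt(509)/8


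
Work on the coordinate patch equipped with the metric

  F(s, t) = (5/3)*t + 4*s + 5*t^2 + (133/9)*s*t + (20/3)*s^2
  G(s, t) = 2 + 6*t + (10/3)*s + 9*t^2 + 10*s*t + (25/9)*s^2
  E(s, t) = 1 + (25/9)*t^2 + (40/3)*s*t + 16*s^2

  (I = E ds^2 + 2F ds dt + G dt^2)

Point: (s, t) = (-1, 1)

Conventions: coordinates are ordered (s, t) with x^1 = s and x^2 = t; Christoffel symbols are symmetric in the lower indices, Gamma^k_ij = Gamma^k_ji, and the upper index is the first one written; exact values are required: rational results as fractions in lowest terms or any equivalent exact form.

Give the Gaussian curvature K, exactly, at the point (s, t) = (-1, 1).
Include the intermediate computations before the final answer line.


E = 58/9, F = -49/9, G = 58/9, EG - F^2 = 107/9 at the point
E_s = -56/3, E_t = -70/9, F_s = 49/9, F_t = -28/9, G_s = 70/9, G_t = 14
E_tt = 50/9, F_st = 133/9, G_ss = 50/9
Brioschi: K = (det M1 - det M2) / (EG - F^2)^2 with the standard first/second-derivative matrices M1, M2.
M1 = [[-E_tt/2 + F_st - G_ss/2, E_s/2, F_s - E_t/2], [F_t - G_s/2, E, F], [G_t/2, F, G]] = [[83/9, -28/3, 28/3], [-7, 58/9, -49/9], [7, -49/9, 58/9]]; det M1 = -1703/81
M2 = [[0, E_t/2, G_s/2], [E_t/2, E, F], [G_s/2, F, G]] = [[0, -35/9, 35/9], [-35/9, 58/9, -49/9], [35/9, -49/9, 58/9]]; det M2 = -2450/81
det M1 - det M2 = 83/9; K = 83/9 / (107/9)^2 = 747/11449

Answer: K = 747/11449


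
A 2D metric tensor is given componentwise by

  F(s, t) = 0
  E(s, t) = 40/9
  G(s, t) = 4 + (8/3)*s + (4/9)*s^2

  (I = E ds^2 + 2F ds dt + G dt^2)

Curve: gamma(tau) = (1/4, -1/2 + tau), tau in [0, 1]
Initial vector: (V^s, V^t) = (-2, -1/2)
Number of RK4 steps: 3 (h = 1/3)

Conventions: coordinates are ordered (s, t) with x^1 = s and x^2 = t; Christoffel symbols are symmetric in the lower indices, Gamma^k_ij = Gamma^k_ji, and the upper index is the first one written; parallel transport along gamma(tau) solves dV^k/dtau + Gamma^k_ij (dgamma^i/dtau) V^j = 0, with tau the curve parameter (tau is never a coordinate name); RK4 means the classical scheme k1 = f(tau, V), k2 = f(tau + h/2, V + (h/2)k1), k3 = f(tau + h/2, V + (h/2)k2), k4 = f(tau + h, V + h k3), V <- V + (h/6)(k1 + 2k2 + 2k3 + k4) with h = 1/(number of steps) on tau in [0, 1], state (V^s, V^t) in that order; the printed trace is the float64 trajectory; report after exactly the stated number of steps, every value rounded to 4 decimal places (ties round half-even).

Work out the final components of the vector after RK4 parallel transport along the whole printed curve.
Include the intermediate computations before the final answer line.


gamma'(tau) = (0, 1); f(tau, V)^k = -Gamma^k_ij(gamma(tau)) gamma'^i(tau) V^j; h = 1/3; intermediate values shown to 6 dp
curve data and Christoffel symbols at the stage parameters:
  tau = 0.000000: gamma = (0.250000, -0.500000), gamma' = (0.000000, 1.000000); Gamma_sss = 0.000000, Gamma_sst = 0.000000, Gamma_stt = -0.325000, Gamma_tss = 0.000000, Gamma_tst = 0.307692, Gamma_ttt = 0.000000
  tau = 0.166667: gamma = (0.250000, -0.333333), gamma' = (0.000000, 1.000000); Gamma_sss = 0.000000, Gamma_sst = 0.000000, Gamma_stt = -0.325000, Gamma_tss = 0.000000, Gamma_tst = 0.307692, Gamma_ttt = 0.000000
  tau = 0.333333: gamma = (0.250000, -0.166667), gamma' = (0.000000, 1.000000); Gamma_sss = 0.000000, Gamma_sst = 0.000000, Gamma_stt = -0.325000, Gamma_tss = 0.000000, Gamma_tst = 0.307692, Gamma_ttt = 0.000000
  tau = 0.500000: gamma = (0.250000, 0.000000), gamma' = (0.000000, 1.000000); Gamma_sss = 0.000000, Gamma_sst = 0.000000, Gamma_stt = -0.325000, Gamma_tss = 0.000000, Gamma_tst = 0.307692, Gamma_ttt = 0.000000
  tau = 0.666667: gamma = (0.250000, 0.166667), gamma' = (0.000000, 1.000000); Gamma_sss = 0.000000, Gamma_sst = 0.000000, Gamma_stt = -0.325000, Gamma_tss = 0.000000, Gamma_tst = 0.307692, Gamma_ttt = 0.000000
  tau = 0.833333: gamma = (0.250000, 0.333333), gamma' = (0.000000, 1.000000); Gamma_sss = 0.000000, Gamma_sst = 0.000000, Gamma_stt = -0.325000, Gamma_tss = 0.000000, Gamma_tst = 0.307692, Gamma_ttt = 0.000000
  tau = 1.000000: gamma = (0.250000, 0.500000), gamma' = (0.000000, 1.000000); Gamma_sss = 0.000000, Gamma_sst = 0.000000, Gamma_stt = -0.325000, Gamma_tss = 0.000000, Gamma_tst = 0.307692, Gamma_ttt = 0.000000
step 0: V^s = -2.0000, V^t = -0.5000
step 1: k1 = (-0.162500, 0.615385), k2 = (-0.129167, 0.623718), k3 = (-0.128715, 0.622009), k4 = (-0.095116, 0.628586); V <- V + (h/6)(k1 + 2k2 + 2k3 + k4): V^s = -2.0430, V^t = -0.2925
step 2: k1 = (-0.095055, 0.628605), k2 = (-0.061005, 0.633479), k3 = (-0.060741, 0.631733), k4 = (-0.026617, 0.634835); V <- V + (h/6)(k1 + 2k2 + 2k3 + k4): V^s = -2.0633, V^t = -0.0817
step 3: k1 = (-0.026555, 0.634847), k2 = (0.007833, 0.636209), k3 = (0.007907, 0.634445), k4 = (0.042177, 0.634036); V <- V + (h/6)(k1 + 2k2 + 2k3 + k4): V^s = -2.0606, V^t = 0.1300

Answer: V^s = -2.0606, V^t = 0.1300


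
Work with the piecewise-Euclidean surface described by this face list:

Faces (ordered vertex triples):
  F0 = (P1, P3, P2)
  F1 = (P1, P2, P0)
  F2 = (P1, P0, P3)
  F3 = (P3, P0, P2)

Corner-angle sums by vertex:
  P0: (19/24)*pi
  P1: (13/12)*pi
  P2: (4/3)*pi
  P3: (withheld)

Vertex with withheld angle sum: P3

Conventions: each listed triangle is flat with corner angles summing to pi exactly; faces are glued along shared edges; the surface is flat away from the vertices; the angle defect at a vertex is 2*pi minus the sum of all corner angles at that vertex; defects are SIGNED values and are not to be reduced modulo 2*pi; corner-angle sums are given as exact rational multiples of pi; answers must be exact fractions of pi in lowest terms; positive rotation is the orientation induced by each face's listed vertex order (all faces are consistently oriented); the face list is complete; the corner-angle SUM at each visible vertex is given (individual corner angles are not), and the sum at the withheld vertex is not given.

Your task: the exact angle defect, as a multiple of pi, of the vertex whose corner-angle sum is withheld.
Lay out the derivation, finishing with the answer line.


V = 4, E = 6, F = 4; chi = V - E + F = 2
Gauss-Bonnet: total defect = 2*pi*chi = 4*pi; visible defects sum to (67/24)*pi

Answer: defect(P3) = (29/24)*pi
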